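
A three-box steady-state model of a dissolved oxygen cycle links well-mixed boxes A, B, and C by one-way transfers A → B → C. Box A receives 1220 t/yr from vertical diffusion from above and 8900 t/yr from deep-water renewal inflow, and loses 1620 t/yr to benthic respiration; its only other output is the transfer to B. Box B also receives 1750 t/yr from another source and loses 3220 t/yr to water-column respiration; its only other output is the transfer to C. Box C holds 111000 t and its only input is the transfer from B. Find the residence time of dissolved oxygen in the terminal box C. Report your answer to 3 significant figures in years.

15.8 yr

Box A: F(A→B) = (1220 + 8900) − 1620 = 8500.0 t/yr.
Box B: F(B→C) = (8500.0 + 1750) − 3220 = 7030.0 t/yr.
Box C throughput = its input = 7030.0 t/yr; τ = 111000 / 7030.0 = 15.79 yr.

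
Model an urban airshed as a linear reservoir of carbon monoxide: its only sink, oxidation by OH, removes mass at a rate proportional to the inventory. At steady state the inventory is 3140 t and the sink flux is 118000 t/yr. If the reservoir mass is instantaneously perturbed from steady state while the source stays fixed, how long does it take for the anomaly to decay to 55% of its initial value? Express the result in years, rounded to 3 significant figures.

0.0159 yr

For a linear reservoir the anomaly decays as exp(−t/τ) with τ = M/F = 3140/118000 = 0.02661 yr.
exp(−t/τ) = 0.55 ⇒ t = −τ ln(0.55) = 0.02661 × 0.5978 = 0.01591 yr.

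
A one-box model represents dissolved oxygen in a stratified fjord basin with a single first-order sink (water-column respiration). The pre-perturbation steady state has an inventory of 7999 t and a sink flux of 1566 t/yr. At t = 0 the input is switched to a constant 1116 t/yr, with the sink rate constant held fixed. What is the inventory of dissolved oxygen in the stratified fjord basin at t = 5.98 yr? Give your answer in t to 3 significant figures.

The sink rate constant is k = F₀/M₀ = 1566/7999 = 0.1958 yr⁻¹.
Solving dM/dt = F₁ − kM with M(0) = M₀ gives M(t) = F₁/k + (M₀ − F₁/k)·e^(−kt).
F₁/k = 1116/0.1958 = 5700.4 t; kt = 0.1958 × 5.98 = 1.171, e^(−kt) = 0.3101.
M(5.98) = 5700.4 + (7999 − 5700.4) × 0.3101 = 5700.4 + 712.9 = 6413.3 t.

6410 t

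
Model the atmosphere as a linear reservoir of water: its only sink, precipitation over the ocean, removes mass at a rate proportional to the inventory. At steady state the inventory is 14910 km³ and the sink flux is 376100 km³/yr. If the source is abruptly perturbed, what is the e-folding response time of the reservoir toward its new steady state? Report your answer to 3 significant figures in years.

For a linear reservoir the response time equals the residence time τ = M/F.
τ = 14910 / 376100 = 0.03964 yr.

0.0396 yr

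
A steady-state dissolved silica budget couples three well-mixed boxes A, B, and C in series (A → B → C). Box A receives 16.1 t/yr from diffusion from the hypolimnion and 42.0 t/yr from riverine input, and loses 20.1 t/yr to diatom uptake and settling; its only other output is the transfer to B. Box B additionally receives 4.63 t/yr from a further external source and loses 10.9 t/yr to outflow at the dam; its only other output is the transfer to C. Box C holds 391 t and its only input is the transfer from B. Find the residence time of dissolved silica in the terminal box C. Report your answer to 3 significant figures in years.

Box A: F(A→B) = (16.1 + 42.0) − 20.1 = 38.000 t/yr.
Box B: F(B→C) = (38.000 + 4.63) − 10.9 = 31.730 t/yr.
Box C throughput = its input = 31.730 t/yr; τ = 391 / 31.730 = 12.32 yr.

12.3 yr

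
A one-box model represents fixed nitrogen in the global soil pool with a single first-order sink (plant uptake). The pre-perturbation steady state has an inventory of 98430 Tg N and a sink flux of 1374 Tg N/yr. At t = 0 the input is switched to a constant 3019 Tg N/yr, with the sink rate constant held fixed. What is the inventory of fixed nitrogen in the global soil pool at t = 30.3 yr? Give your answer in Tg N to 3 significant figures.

139000 Tg N

The sink rate constant is k = F₀/M₀ = 1374/98430 = 0.01396 yr⁻¹.
Solving dM/dt = F₁ − kM with M(0) = M₀ gives M(t) = F₁/k + (M₀ − F₁/k)·e^(−kt).
F₁/k = 3019/0.01396 = 216270 Tg N; kt = 0.01396 × 30.3 = 0.4230, e^(−kt) = 0.6551.
M(30.3) = 216270 + (98430 − 216270) × 0.6551 = 216270 − 77200 = 139070 Tg N.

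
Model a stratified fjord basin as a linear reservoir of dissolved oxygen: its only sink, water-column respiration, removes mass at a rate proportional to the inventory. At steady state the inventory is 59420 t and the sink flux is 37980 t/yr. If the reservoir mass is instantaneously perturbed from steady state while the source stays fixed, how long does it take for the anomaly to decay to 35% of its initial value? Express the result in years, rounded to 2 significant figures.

For a linear reservoir the anomaly decays as exp(−t/τ) with τ = M/F = 59420/37980 = 1.565 yr.
exp(−t/τ) = 0.35 ⇒ t = −τ ln(0.35) = 1.565 × 1.050 = 1.642 yr.

1.6 yr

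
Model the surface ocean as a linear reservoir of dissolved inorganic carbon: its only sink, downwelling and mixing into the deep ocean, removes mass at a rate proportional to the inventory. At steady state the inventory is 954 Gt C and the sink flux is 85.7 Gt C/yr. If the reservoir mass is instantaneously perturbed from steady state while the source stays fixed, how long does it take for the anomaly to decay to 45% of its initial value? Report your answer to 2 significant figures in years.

8.9 yr

For a linear reservoir the anomaly decays as exp(−t/τ) with τ = M/F = 954/85.7 = 11.13 yr.
exp(−t/τ) = 0.45 ⇒ t = −τ ln(0.45) = 11.13 × 0.7985 = 8.889 yr.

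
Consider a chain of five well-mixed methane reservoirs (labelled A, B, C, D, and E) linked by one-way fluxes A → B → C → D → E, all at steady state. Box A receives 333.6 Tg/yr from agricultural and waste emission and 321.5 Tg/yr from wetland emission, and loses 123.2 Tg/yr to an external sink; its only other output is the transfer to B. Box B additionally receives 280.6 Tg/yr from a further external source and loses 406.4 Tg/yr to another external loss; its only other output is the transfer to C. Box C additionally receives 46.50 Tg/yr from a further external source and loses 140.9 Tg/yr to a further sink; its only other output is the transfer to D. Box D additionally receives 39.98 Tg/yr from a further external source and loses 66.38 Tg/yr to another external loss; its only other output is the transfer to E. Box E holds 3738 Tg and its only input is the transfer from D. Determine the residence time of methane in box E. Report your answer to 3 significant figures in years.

13.1 yr

Box A: F(A→B) = (333.6 + 321.5) − 123.2 = 531.90 Tg/yr.
Box B: F(B→C) = (531.90 + 280.6) − 406.4 = 406.10 Tg/yr.
Box C: F(C→D) = (406.10 + 46.50) − 140.9 = 311.70 Tg/yr.
Box D: F(D→E) = (311.70 + 39.98) − 66.38 = 285.30 Tg/yr.
Box E throughput = its input = 285.30 Tg/yr; τ = 3738 / 285.30 = 13.10 yr.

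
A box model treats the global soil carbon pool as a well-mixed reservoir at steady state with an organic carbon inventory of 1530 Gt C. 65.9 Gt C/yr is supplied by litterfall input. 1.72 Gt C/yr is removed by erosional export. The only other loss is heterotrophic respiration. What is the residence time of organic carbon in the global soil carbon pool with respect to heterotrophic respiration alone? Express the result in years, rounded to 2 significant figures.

At steady state ΣF_in = ΣF_out.
ΣF_in = 65.900 Gt C/yr.
Heterotrophic respiration flux = ΣF_in − (1.72) = 65.900 − 1.720 = 64.18 Gt C/yr.
τ = M / F = 1530 / 64.18 = 23.84 yr.

24 yr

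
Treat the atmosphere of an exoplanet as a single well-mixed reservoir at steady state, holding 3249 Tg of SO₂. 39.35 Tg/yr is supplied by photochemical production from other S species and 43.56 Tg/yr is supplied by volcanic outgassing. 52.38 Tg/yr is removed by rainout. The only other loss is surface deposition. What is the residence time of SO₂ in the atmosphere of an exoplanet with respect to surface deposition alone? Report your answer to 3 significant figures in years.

At steady state ΣF_in = ΣF_out.
ΣF_in = 39.35 + 43.56 = 82.910 Tg/yr.
Surface deposition flux = ΣF_in − (52.38) = 82.910 − 52.38 = 30.53 Tg/yr.
τ = M / F = 3249 / 30.53 = 106.4 yr.

106 yr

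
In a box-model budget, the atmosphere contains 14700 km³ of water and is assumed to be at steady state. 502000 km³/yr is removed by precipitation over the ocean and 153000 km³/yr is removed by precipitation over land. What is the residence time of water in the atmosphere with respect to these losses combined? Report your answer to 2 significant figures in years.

Total removal = 502000 + 153000 = 655000 km³/yr.
τ = M / ΣF_out = 14700 / 655000 = 0.02244 yr.

0.022 yr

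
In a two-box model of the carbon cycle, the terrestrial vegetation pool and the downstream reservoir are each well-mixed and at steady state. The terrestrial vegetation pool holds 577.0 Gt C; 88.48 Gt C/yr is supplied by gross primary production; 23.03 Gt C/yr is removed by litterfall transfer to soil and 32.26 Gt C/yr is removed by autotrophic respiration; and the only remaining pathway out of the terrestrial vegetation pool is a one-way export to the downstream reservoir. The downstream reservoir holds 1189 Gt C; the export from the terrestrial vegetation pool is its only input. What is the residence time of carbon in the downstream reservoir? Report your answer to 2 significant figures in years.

36 yr

Balance the terrestrial vegetation pool: ΣF_in = 88.480 Gt C/yr.
Export to the downstream reservoir = ΣF_in − (23.03 + 32.26) = 33.190 Gt C/yr.
At steady state the output of the downstream reservoir equals its input, 33.190 Gt C/yr.
τ = M / F = 1189 / 33.190 = 35.82 yr.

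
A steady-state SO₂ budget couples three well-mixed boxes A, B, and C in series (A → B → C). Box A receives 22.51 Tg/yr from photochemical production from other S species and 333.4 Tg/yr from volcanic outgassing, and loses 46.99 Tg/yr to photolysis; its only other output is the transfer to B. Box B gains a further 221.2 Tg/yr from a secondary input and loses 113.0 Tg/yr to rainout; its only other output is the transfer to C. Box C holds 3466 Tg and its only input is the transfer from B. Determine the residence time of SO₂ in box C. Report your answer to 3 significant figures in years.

8.31 yr

Box A: F(A→B) = (22.51 + 333.4) − 46.99 = 308.92 Tg/yr.
Box B: F(B→C) = (308.92 + 221.2) − 113.0 = 417.12 Tg/yr.
Box C throughput = its input = 417.12 Tg/yr; τ = 3466 / 417.12 = 8.309 yr.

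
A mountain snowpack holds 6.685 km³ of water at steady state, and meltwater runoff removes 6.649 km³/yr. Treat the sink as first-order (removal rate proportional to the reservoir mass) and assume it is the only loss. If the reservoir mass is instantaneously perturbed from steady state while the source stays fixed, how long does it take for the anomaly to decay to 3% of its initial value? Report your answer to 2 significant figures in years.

For a linear reservoir the anomaly decays as exp(−t/τ) with τ = M/F = 6.685/6.649 = 1.005 yr.
exp(−t/τ) = 0.03 ⇒ t = −τ ln(0.03) = 1.005 × 3.507 = 3.526 yr.

3.5 yr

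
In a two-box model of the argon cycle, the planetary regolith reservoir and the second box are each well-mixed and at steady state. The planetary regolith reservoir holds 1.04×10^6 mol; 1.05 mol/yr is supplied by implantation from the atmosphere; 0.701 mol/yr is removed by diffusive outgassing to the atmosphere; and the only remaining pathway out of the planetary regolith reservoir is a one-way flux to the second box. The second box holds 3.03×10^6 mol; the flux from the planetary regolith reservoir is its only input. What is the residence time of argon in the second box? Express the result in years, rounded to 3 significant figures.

Balance the planetary regolith reservoir: ΣF_in = 1.0500 mol/yr.
Flux to the second box = ΣF_in − (0.701) = 0.34900 mol/yr.
At steady state the output of the second box equals its input, 0.34900 mol/yr.
τ = M / F = 3.03×10^6 / 0.34900 = 8.682×10^6 yr.

8.68×10^6 yr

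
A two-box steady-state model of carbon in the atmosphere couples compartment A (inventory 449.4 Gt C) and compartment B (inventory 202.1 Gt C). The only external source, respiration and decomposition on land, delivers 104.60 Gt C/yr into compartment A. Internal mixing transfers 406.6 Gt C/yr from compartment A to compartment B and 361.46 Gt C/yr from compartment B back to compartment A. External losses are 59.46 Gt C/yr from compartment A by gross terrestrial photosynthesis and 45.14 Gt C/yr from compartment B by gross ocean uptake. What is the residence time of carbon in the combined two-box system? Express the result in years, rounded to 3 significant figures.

Residence time in the combined system uses the total inventory and the total *external* removal — internal exchanges between the two boxes cancel.
M_total = 449.4 + 202.1 = 651.50 Gt C.
ΣF_external_out = 59.46 + 45.14 = 104.60 Gt C/yr.
τ = M_total / ΣF_ext = 651.50 / 104.60 = 6.228 yr.

6.23 yr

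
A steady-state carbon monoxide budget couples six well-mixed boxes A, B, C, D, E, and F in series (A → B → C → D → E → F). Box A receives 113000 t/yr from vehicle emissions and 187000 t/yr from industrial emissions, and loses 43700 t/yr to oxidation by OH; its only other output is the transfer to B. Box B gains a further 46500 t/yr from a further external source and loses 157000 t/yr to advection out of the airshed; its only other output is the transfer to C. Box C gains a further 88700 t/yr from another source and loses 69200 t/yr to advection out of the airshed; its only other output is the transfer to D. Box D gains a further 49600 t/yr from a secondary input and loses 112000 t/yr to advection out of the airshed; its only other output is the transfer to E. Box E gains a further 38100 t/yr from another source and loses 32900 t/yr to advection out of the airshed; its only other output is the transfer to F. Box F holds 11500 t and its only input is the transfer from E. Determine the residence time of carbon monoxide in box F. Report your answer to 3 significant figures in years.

Box A: F(A→B) = (113000 + 187000) − 43700 = 256300 t/yr.
Box B: F(B→C) = (256300 + 46500) − 157000 = 145800 t/yr.
Box C: F(C→D) = (145800 + 88700) − 69200 = 165300 t/yr.
Box D: F(D→E) = (165300 + 49600) − 112000 = 102900 t/yr.
Box E: F(E→F) = (102900 + 38100) − 32900 = 108100 t/yr.
Box F throughput = its input = 108100 t/yr; τ = 11500 / 108100 = 0.1064 yr.

0.106 yr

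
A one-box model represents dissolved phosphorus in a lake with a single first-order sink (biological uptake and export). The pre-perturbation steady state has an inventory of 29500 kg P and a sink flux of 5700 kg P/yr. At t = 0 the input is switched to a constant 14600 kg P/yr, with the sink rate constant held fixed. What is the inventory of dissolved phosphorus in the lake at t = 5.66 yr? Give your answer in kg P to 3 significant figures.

60100 kg P

Residence time τ = M₀/F₀ = 5.175 yr. The eventual steady state is M_∞ = M₀·(F₁/F₀) = 29500 × 14600/5700 = 75561 kg P.
The anomaly ΔM(t) = M(t) − M_∞ decays as ΔM₀·e^(−t/τ) with ΔM₀ = 29500 − 75561 = −46060 kg P.
At t = 5.66 yr, e^(−t/τ) = e^(−1.094) = 0.3350, so ΔM = −15430 kg P and M = 75561 − 15430 = 60131 kg P.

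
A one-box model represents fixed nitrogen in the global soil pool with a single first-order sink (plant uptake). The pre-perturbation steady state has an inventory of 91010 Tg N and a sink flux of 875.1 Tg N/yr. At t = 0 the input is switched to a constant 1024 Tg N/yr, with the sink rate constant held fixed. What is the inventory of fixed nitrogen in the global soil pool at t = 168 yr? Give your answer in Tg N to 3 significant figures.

The sink rate constant is k = F₀/M₀ = 875.1/91010 = 0.009615 yr⁻¹.
Solving dM/dt = F₁ − kM with M(0) = M₀ gives M(t) = F₁/k + (M₀ − F₁/k)·e^(−kt).
F₁/k = 1024/0.009615 = 106500 Tg N; kt = 0.009615 × 168 = 1.615, e^(−kt) = 0.1988.
M(168) = 106500 + (91010 − 106500) × 0.1988 = 106500 − 3079 = 103420 Tg N.

103000 Tg N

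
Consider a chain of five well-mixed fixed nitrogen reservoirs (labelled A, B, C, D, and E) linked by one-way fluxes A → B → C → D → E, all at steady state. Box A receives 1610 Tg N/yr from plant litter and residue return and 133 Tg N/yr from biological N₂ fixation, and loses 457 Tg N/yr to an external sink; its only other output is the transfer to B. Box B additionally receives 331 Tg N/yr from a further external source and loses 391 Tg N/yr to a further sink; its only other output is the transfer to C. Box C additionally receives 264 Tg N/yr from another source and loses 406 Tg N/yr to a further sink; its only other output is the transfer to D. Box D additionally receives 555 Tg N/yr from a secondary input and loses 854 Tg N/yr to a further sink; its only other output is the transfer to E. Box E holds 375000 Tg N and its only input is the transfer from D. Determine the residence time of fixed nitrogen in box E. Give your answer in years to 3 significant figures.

Box A: F(A→B) = (1610 + 133) − 457 = 1286.0 Tg N/yr.
Box B: F(B→C) = (1286.0 + 331) − 391 = 1226.0 Tg N/yr.
Box C: F(C→D) = (1226.0 + 264) − 406 = 1084.0 Tg N/yr.
Box D: F(D→E) = (1084.0 + 555) − 854 = 785.00 Tg N/yr.
Box E throughput = its input = 785.00 Tg N/yr; τ = 375000 / 785.00 = 477.7 yr.

478 yr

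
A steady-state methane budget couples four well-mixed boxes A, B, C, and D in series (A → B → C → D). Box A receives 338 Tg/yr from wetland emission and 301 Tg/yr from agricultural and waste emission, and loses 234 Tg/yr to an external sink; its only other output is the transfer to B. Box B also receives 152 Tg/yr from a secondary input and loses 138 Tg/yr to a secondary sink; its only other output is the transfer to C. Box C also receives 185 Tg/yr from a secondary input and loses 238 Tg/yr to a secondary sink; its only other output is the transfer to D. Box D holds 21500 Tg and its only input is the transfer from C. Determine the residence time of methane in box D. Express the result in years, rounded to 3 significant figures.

Box A: F(A→B) = (338 + 301) − 234 = 405.00 Tg/yr.
Box B: F(B→C) = (405.00 + 152) − 138 = 419.00 Tg/yr.
Box C: F(C→D) = (419.00 + 185) − 238 = 366.00 Tg/yr.
Box D throughput = its input = 366.00 Tg/yr; τ = 21500 / 366.00 = 58.74 yr.

58.7 yr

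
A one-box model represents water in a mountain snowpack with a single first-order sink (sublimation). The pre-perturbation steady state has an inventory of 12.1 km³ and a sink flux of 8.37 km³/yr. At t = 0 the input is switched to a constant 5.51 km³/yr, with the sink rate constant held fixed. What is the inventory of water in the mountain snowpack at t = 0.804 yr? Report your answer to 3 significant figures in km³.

The sink rate constant is k = F₀/M₀ = 8.37/12.1 = 0.6917 yr⁻¹.
Solving dM/dt = F₁ − kM with M(0) = M₀ gives M(t) = F₁/k + (M₀ − F₁/k)·e^(−kt).
F₁/k = 5.51/0.6917 = 7.9655 km³; kt = 0.6917 × 0.804 = 0.5562, e^(−kt) = 0.5734.
M(0.804) = 7.9655 + (12.1 − 7.9655) × 0.5734 = 7.9655 + 2.371 = 10.336 km³.

10.3 km³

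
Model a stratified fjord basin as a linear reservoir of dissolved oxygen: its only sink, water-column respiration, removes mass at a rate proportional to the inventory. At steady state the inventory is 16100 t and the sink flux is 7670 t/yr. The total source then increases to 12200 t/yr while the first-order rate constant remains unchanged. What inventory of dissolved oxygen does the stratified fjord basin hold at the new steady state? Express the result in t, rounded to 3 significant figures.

25600 t

Rate constant k = F/M = 7670 / 16100 = 0.4764 yr⁻¹.
At the new steady state, source = k·M_new ⇒ M_new = 12200 / 0.4764 = 25610 t.
(Equivalently M_new = M × F_new/F_old = 16100 × 12200/7670.)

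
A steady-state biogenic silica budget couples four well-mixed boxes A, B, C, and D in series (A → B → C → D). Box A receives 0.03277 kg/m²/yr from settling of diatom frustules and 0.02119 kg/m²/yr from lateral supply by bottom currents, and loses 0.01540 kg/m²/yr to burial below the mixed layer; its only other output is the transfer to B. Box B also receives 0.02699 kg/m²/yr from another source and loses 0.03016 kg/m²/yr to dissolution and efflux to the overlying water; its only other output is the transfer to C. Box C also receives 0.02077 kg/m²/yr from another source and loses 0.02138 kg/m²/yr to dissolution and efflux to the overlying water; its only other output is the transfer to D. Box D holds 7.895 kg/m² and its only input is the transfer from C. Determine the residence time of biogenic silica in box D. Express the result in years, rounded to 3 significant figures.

227 yr

Box A: F(A→B) = (0.03277 + 0.02119) − 0.01540 = 0.038560 kg/m²/yr.
Box B: F(B→C) = (0.038560 + 0.02699) − 0.03016 = 0.035390 kg/m²/yr.
Box C: F(C→D) = (0.035390 + 0.02077) − 0.02138 = 0.034780 kg/m²/yr.
Box D throughput = its input = 0.034780 kg/m²/yr; τ = 7.895 / 0.034780 = 227.0 yr.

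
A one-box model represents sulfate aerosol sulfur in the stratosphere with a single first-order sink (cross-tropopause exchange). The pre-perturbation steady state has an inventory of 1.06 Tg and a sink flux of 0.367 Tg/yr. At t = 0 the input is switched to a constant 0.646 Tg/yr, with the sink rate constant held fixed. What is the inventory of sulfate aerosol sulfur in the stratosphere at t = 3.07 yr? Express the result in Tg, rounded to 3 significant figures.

1.59 Tg

Residence time τ = M₀/F₀ = 2.888 yr. The eventual steady state is M_∞ = M₀·(F₁/F₀) = 1.06 × 0.646/0.367 = 1.8658 Tg.
The anomaly ΔM(t) = M(t) − M_∞ decays as ΔM₀·e^(−t/τ) with ΔM₀ = 1.06 − 1.8658 = −0.8058 Tg.
At t = 3.07 yr, e^(−t/τ) = e^(−1.063) = 0.3454, so ΔM = −0.2784 Tg and M = 1.8658 − 0.2784 = 1.5875 Tg.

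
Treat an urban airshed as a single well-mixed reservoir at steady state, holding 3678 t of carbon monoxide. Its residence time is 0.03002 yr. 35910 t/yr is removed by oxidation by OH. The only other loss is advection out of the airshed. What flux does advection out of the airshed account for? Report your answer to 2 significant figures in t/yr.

87000 t/yr

Total removal F = M/τ = 3678 / 0.03002 = 122500 t/yr.
Advection out of the airshed = F − (35910) = 122500 − 35910 = 86610 t/yr.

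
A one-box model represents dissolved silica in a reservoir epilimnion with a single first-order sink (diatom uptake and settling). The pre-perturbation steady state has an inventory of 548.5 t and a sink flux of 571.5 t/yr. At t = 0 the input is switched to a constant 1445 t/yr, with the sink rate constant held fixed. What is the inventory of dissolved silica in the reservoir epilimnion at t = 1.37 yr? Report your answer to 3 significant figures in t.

The sink rate constant is k = F₀/M₀ = 571.5/548.5 = 1.042 yr⁻¹.
Solving dM/dt = F₁ − kM with M(0) = M₀ gives M(t) = F₁/k + (M₀ − F₁/k)·e^(−kt).
F₁/k = 1445/1.042 = 1386.8 t; kt = 1.042 × 1.37 = 1.427, e^(−kt) = 0.2399.
M(1.37) = 1386.8 + (548.5 − 1386.8) × 0.2399 = 1386.8 − 201.1 = 1185.7 t.

1190 t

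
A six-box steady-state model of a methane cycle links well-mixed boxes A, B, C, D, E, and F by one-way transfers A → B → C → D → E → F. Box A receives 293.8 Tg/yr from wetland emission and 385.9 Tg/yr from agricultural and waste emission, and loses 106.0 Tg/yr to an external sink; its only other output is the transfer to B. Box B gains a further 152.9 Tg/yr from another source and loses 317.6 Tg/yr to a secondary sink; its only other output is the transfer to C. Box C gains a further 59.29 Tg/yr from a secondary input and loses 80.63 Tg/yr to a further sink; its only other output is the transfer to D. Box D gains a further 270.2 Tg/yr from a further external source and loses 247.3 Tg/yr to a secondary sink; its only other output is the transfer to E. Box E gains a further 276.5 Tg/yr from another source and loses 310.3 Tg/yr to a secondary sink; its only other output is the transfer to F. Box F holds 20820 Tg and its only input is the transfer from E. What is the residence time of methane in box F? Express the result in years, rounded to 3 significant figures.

Box A: F(A→B) = (293.8 + 385.9) − 106.0 = 573.70 Tg/yr.
Box B: F(B→C) = (573.70 + 152.9) − 317.6 = 409.00 Tg/yr.
Box C: F(C→D) = (409.00 + 59.29) − 80.63 = 387.66 Tg/yr.
Box D: F(D→E) = (387.66 + 270.2) − 247.3 = 410.56 Tg/yr.
Box E: F(E→F) = (410.56 + 276.5) − 310.3 = 376.76 Tg/yr.
Box F throughput = its input = 376.76 Tg/yr; τ = 20820 / 376.76 = 55.26 yr.

55.3 yr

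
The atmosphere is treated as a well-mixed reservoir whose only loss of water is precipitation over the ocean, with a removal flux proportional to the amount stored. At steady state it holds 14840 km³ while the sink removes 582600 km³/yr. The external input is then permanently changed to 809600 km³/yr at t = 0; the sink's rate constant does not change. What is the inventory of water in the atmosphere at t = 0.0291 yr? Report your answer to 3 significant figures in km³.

The sink rate constant is k = F₀/M₀ = 582600/14840 = 39.26 yr⁻¹.
Solving dM/dt = F₁ − kM with M(0) = M₀ gives M(t) = F₁/k + (M₀ − F₁/k)·e^(−kt).
F₁/k = 809600/39.26 = 20622 km³; kt = 39.26 × 0.0291 = 1.142, e^(−kt) = 0.3190.
M(0.0291) = 20622 + (14840 − 20622) × 0.3190 = 20622 − 1845 = 18777 km³.

18800 km³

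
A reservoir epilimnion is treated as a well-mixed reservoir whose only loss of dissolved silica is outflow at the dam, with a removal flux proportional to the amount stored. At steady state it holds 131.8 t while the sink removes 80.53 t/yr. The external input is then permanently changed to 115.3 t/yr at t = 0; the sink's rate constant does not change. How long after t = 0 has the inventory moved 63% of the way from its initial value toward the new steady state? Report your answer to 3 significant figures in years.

τ = M₀/F₀ = 131.8/80.53 = 1.637 yr.
The remaining gap fraction is e^(−t/τ); 63% covered ⇒ e^(−t/τ) = 0.370.
t = −τ ln(0.370) = 1.637 × 0.9943 = 1.627 yr.

1.63 yr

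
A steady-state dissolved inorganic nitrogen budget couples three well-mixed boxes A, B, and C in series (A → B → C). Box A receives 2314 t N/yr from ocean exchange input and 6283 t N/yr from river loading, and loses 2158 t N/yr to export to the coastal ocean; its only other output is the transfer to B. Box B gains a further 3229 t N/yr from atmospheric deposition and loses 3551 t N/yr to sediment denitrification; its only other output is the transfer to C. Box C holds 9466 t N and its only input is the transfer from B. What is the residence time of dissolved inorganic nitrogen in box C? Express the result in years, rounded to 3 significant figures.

1.55 yr

Box A: F(A→B) = (2314 + 6283) − 2158 = 6439.0 t N/yr.
Box B: F(B→C) = (6439.0 + 3229) − 3551 = 6117.0 t N/yr.
Box C throughput = its input = 6117.0 t N/yr; τ = 9466 / 6117.0 = 1.547 yr.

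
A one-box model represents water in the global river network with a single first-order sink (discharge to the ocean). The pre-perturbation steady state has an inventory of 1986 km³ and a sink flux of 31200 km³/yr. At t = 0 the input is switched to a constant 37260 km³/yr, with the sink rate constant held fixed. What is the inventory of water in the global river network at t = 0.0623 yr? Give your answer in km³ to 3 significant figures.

2230 km³

Residence time τ = M₀/F₀ = 0.06365 yr. The eventual steady state is M_∞ = M₀·(F₁/F₀) = 1986 × 37260/31200 = 2371.7 km³.
The anomaly ΔM(t) = M(t) − M_∞ decays as ΔM₀·e^(−t/τ) with ΔM₀ = 1986 − 2371.7 = −385.7 km³.
At t = 0.0623 yr, e^(−t/τ) = e^(−0.9787) = 0.3758, so ΔM = −145.0 km³ and M = 2371.7 − 145.0 = 2226.8 km³.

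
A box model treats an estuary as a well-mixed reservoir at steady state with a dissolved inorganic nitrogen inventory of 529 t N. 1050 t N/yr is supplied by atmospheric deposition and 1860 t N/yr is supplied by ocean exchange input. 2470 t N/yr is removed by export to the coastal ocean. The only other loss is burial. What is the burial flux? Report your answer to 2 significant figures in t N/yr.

440 t N/yr

At steady state ΣF_in = ΣF_out.
ΣF_in = 1050 + 1860 = 2910.0 t N/yr.
Burial flux = ΣF_in − (2470) = 2910.0 − 2470 = 440.0 t N/yr.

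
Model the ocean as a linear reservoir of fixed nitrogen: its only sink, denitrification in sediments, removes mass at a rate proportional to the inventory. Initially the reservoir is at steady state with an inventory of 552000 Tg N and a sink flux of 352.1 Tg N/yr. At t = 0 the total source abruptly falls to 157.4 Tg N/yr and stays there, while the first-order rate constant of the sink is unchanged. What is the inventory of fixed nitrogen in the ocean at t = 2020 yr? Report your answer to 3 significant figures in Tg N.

331000 Tg N

τ = M₀/F₀ = 552000/352.1 = 1568 yr; rate constant k = 1/τ.
New steady state M_∞ = F₁/k = F₁·τ = 157.4 × 1568 = 246760 Tg N.
M(t) = M_∞ + (M₀ − M_∞)·e^(−t/τ); t/τ = 2020/1568 = 1.288, so e^(−t/τ) = 0.2757.
M(t) = 246760 + 305200 × 0.2757 = 330910 Tg N.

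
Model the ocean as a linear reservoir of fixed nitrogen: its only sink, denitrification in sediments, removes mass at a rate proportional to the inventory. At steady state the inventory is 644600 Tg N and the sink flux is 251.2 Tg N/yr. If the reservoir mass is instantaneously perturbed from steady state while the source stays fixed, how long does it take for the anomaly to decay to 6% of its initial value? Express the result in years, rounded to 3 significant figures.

7220 yr

For a linear reservoir the anomaly decays as exp(−t/τ) with τ = M/F = 644600/251.2 = 2566 yr.
exp(−t/τ) = 0.06 ⇒ t = −τ ln(0.06) = 2566 × 2.813 = 7219 yr.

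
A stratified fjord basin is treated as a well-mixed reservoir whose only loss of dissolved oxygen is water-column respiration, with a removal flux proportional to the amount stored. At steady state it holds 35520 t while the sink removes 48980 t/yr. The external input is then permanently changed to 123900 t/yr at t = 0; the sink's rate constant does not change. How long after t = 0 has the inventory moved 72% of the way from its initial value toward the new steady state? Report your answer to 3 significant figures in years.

τ = M₀/F₀ = 35520/48980 = 0.7252 yr.
The remaining gap fraction is e^(−t/τ); 72% covered ⇒ e^(−t/τ) = 0.280.
t = −τ ln(0.280) = 0.7252 × 1.273 = 0.9231 yr.

0.923 yr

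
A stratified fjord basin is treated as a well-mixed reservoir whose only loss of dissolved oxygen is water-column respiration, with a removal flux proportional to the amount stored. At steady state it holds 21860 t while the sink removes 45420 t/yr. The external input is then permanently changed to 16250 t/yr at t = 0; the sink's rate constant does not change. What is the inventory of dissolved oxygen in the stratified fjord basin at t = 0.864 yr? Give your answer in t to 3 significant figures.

10200 t

τ = M₀/F₀ = 21860/45420 = 0.4813 yr; rate constant k = 1/τ.
New steady state M_∞ = F₁/k = F₁·τ = 16250 × 0.4813 = 7820.9 t.
M(t) = M_∞ + (M₀ − M_∞)·e^(−t/τ); t/τ = 0.864/0.4813 = 1.795, so e^(−t/τ) = 0.1661.
M(t) = 7820.9 + 14040 × 0.1661 = 10153 t.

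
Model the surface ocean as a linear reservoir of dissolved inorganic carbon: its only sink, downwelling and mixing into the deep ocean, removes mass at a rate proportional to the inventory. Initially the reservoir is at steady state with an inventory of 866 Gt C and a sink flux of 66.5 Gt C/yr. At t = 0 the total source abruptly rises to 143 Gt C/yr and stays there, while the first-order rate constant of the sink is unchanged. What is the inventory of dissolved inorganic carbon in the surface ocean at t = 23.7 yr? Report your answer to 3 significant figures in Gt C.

1700 Gt C

Residence time τ = M₀/F₀ = 13.02 yr. The eventual steady state is M_∞ = M₀·(F₁/F₀) = 866 × 143/66.5 = 1862.2 Gt C.
The anomaly ΔM(t) = M(t) − M_∞ decays as ΔM₀·e^(−t/τ) with ΔM₀ = 866 − 1862.2 = −996.2 Gt C.
At t = 23.7 yr, e^(−t/τ) = e^(−1.820) = 0.1620, so ΔM = −161.4 Gt C and M = 1862.2 − 161.4 = 1700.8 Gt C.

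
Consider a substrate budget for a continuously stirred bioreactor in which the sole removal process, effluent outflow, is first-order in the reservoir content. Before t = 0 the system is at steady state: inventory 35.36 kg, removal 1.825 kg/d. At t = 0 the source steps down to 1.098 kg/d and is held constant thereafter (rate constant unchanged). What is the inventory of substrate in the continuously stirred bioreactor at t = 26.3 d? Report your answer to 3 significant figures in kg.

24.9 kg

Residence time τ = M₀/F₀ = 19.38 d. The eventual steady state is M_∞ = M₀·(F₁/F₀) = 35.36 × 1.098/1.825 = 21.274 kg.
The anomaly ΔM(t) = M(t) − M_∞ decays as ΔM₀·e^(−t/τ) with ΔM₀ = 35.36 − 21.274 = 14.09 kg.
At t = 26.3 d, e^(−t/τ) = e^(−1.357) = 0.2573, so ΔM = 3.625 kg and M = 21.274 + 3.625 = 24.899 kg.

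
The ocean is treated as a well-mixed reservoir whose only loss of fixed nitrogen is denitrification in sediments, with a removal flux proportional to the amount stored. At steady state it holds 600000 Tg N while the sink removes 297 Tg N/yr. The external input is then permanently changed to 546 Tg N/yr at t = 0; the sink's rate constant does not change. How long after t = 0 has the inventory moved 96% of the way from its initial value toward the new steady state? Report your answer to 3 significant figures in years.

τ = M₀/F₀ = 600000/297 = 2020 yr.
The remaining gap fraction is e^(−t/τ); 96% covered ⇒ e^(−t/τ) = 0.0400.
t = −τ ln(0.0400) = 2020 × 3.219 = 6503 yr.

6500 yr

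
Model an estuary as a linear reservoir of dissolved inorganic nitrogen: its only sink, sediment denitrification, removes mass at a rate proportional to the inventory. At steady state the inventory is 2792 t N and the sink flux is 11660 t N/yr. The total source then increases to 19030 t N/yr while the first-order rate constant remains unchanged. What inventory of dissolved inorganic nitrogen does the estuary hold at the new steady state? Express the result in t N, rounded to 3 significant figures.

Rate constant k = F/M = 11660 / 2792 = 4.176 yr⁻¹.
At the new steady state, source = k·M_new ⇒ M_new = 19030 / 4.176 = 4557 t N.
(Equivalently M_new = M × F_new/F_old = 2792 × 19030/11660.)

4560 t N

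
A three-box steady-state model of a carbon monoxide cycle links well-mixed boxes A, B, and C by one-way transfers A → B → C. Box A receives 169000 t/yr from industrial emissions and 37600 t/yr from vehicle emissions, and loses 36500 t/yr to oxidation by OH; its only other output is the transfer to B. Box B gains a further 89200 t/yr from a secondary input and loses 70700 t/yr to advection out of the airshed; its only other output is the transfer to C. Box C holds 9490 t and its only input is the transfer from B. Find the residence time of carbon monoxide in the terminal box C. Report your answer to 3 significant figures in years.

0.0503 yr

Box A: F(A→B) = (169000 + 37600) − 36500 = 170100 t/yr.
Box B: F(B→C) = (170100 + 89200) − 70700 = 188600 t/yr.
Box C throughput = its input = 188600 t/yr; τ = 9490 / 188600 = 0.05032 yr.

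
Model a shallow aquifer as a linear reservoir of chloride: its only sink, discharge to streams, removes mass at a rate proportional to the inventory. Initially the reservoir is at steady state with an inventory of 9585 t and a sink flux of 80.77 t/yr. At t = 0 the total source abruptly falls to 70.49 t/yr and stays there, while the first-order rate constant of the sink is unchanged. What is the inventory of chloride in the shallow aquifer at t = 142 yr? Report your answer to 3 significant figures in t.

τ = M₀/F₀ = 9585/80.77 = 118.7 yr; rate constant k = 1/τ.
New steady state M_∞ = F₁/k = F₁·τ = 70.49 × 118.7 = 8365.1 t.
M(t) = M_∞ + (M₀ − M_∞)·e^(−t/τ); t/τ = 142/118.7 = 1.197, so e^(−t/τ) = 0.3022.
M(t) = 8365.1 + 1220 × 0.3022 = 8733.8 t.

8730 t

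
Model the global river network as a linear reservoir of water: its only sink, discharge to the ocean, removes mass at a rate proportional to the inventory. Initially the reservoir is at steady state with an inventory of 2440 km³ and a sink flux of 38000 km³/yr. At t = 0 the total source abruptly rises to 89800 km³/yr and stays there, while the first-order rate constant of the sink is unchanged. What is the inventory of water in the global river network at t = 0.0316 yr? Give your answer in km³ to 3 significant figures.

τ = M₀/F₀ = 2440/38000 = 0.06421 yr; rate constant k = 1/τ.
New steady state M_∞ = F₁/k = F₁·τ = 89800 × 0.06421 = 5766.1 km³.
M(t) = M_∞ + (M₀ − M_∞)·e^(−t/τ); t/τ = 0.0316/0.06421 = 0.4921, so e^(−t/τ) = 0.6113.
M(t) = 5766.1 − 3326 × 0.6113 = 3732.8 km³.

3730 km³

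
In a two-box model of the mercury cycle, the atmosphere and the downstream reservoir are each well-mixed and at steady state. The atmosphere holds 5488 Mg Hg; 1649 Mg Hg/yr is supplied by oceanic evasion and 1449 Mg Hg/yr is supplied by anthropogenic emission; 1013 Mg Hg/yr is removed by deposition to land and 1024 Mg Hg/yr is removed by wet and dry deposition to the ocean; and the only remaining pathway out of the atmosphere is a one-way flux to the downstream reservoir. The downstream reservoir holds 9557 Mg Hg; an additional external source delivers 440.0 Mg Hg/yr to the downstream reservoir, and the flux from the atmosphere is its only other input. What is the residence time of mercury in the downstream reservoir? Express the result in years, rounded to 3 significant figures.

Balance the atmosphere: ΣF_in = 1649 + 1449 = 3098.0 Mg Hg/yr.
Flux to the downstream reservoir = ΣF_in − (1013 + 1024) = 1061.0 Mg Hg/yr.
Total input to the downstream reservoir = 1061.0 + 440.0 = 1501.0 Mg Hg/yr; at steady state this equals its total output.
τ = M / F = 9557 / 1501.0 = 6.367 yr.

6.37 yr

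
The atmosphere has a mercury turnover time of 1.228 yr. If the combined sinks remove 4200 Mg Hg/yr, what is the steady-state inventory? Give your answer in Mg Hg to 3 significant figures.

τ = M/F ⇒ M = τ × F = 1.228 × 4200 = 5158 Mg Hg.

5160 Mg Hg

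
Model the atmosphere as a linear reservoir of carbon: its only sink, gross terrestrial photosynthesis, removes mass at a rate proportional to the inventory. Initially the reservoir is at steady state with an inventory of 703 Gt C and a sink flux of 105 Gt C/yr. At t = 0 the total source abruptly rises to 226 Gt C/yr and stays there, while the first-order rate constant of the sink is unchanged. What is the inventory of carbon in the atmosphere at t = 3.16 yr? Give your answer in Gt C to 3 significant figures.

1010 Gt C

τ = M₀/F₀ = 703/105 = 6.695 yr; rate constant k = 1/τ.
New steady state M_∞ = F₁/k = F₁·τ = 226 × 6.695 = 1513.1 Gt C.
M(t) = M_∞ + (M₀ − M_∞)·e^(−t/τ); t/τ = 3.16/6.695 = 0.4720, so e^(−t/τ) = 0.6238.
M(t) = 1513.1 − 810.1 × 0.6238 = 1007.8 Gt C.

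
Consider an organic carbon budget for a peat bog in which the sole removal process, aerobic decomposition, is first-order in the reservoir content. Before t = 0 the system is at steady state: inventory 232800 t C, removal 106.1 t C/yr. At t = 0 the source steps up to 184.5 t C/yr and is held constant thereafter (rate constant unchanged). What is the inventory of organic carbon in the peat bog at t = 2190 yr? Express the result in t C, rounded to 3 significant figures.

341000 t C

Residence time τ = M₀/F₀ = 2194 yr. The eventual steady state is M_∞ = M₀·(F₁/F₀) = 232800 × 184.5/106.1 = 404820 t C.
The anomaly ΔM(t) = M(t) − M_∞ decays as ΔM₀·e^(−t/τ) with ΔM₀ = 232800 − 404820 = −172000 t C.
At t = 2190 yr, e^(−t/τ) = e^(−0.9981) = 0.3686, so ΔM = −63400 t C and M = 404820 − 63400 = 341420 t C.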